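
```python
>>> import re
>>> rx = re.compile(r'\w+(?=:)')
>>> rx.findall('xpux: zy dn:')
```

['xpux', 'dn']

The `(?=…)`/`(?<=…)` assertion just peeks at neighbouring text; it doesn't advance the match position.
Matches: at [0:4] → 'xpux'; at [9:11] → 'dn'.
Since nothing is captured, `findall` lists the 2 matched substrings directly.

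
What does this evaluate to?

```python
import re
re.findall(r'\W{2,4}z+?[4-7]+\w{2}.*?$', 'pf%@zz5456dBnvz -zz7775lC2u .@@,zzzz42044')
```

['%@zz5456dBnvz -zz7775lC2u .@@,zzzz42044']

This matches 2 to 4 of a non-word character, then one or more of a literal 'z' (lazy); then one or more of a character in [4-7], then exactly 2 of a word character, then zero or more of any character (lazy); then anchored at the end.
Walking the string: at [2:41] → '%@zz5456dBnvz -zz7775lC2u .@@,zzzz42044'.
No capturing groups, so `findall` returns the 1 full match string.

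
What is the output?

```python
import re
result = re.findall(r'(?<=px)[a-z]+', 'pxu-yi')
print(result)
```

['u']

The `(?=…)`/`(?<=…)` assertion just peeks at neighbouring text; it doesn't advance the match position.
Walking the string: at [2:3] → 'u'.
No capturing groups, so `findall` returns the 1 full match string.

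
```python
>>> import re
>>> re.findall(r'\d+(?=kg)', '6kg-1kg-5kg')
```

['6', '1', '5']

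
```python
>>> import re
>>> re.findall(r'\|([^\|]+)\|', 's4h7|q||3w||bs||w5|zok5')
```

Matches: at [4:7] match '|q|', group 1 = 'q'; at [7:11] match '|3w|', group 1 = '3w'; at [11:15] match '|bs|', group 1 = 'bs'; at [15:19] match '|w5|', group 1 = 'w5'.
`findall` collects group 1 from each match (4 total).

['q', '3w', 'bs', 'w5']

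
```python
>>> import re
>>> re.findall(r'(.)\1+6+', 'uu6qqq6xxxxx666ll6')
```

The backreference `\1` re-matches whatever the first group consumed, character for character.
Because there's exactly one group, `findall` drops the full match and keeps group 1 from each hit.

['u', 'q', 'x', 'l']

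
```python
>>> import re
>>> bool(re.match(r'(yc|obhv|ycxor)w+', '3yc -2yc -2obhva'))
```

False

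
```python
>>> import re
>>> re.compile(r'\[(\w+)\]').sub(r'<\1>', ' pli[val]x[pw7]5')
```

' pli<val>x<pw7>5'

The replacement refers to a captured group, so each match is rewritten using its own captured text.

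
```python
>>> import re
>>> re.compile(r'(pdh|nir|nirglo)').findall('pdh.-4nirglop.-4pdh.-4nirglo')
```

['pdh', 'nir', 'pdh', 'nir']

`|` is ordered: at each position the engine commits to the first alternative that works.
Matches: at [0:3] match 'pdh', group 1 = 'pdh'; at [6:9] match 'nir', group 1 = 'nir'; at [16:19] match 'pdh', group 1 = 'pdh'; at [22:25] match 'nir', group 1 = 'nir'.
One capturing group, so `findall` returns just the captured substring from each match — 4 in all.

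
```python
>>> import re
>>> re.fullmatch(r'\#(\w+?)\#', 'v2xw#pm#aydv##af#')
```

None

For `fullmatch`, every character of the input must be accounted for by the pattern.
Here the pattern can't cover the whole string, so the call returns None.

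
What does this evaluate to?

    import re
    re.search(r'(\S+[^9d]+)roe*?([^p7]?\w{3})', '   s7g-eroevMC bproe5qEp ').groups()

('s7g-eroevMC bp', 'e5qE')

This matches one or more of a non-whitespace character, then one or more of any character except [9d] (captured); then the literal 'ro', then zero or more of a literal 'e' (lazy); then optionally any character except [p7], then exactly 3 of a word character (captured).
The `?` after the quantifier makes it lazy — it takes as little as possible before letting the rest of the pattern try.
`search` walks the string left to right and returns the first match it finds.
The match spans [3:23] → 's7g-eroevMC bproe5qE'.
Captured: group 1 = 's7g-eroevMC bp', group 2 = 'e5qE'.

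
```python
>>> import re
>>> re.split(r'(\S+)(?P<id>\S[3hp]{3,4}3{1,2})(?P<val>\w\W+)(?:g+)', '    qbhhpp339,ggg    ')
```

This matches one or more of a non-whitespace character (captured); then a non-whitespace character, then 3 to 4 of one of [3hp], then 1 to 2 of the literal '3' (captured as 'id'); then a word character, then one or more of a non-word character (captured as 'val'); then one or more of a literal 'g' (non-capturing group).
The group in the pattern means `split` returns the separators' captures alongside the pieces.

['    ', 'qbh', 'hpp33', '9,', '    ']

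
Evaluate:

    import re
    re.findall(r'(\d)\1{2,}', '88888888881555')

['8', '5']

A backreference is literal: `\1` must see the identical characters the first group matched.
Walking the string: at [0:10] match '8888888888', group 1 = '8'; at [11:14] match '555', group 1 = '5'.
One capturing group, so `findall` returns just the captured substring from each match — 2 in all.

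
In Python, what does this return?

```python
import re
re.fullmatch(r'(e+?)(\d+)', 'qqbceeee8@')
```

`re.fullmatch` is like wrapping the pattern in `^…$` (in single-line mode).
Here the string isn't matched end-to-end, so the call returns None.

None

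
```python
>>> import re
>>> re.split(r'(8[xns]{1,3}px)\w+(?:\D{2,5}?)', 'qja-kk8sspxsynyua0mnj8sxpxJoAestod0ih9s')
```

['qja-kk', '8sspx', '9s']

The pattern matches the literal '8', then 1 to 3 of one of [xns], then the literal 'px' (captured); then one or more of a word character; then 2 to 5 of a non-digit (lazy) (non-capturing group).
Matches to split on: at [6:37] → '8sspxsynyua0mnj8sxpxJoAestod0ih'.
Because the pattern has a capturing group, `split` also inserts each captured text between the pieces.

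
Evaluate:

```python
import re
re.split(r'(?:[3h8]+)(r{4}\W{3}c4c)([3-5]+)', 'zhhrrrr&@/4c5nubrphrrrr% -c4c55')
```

The pattern matches one or more of one of [3h8] (non-capturing group); then exactly 4 of the literal 'r', then exactly 3 of a non-word character, then the literal 'c4c' (captured); then one or more of a character in [3-5] (captured).
Because the pattern has a capturing group, `split` also inserts each captured text between the pieces.

['zhhrrrr&@/4c5nubrp', 'rrrr% -c4c', '55', '']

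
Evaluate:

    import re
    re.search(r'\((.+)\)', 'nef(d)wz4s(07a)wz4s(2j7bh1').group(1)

Unlike `match`, `search` isn't anchored — it looks for the pattern anywhere in the string.
The match spans [3:15] → '(d)wz4s(07a)'.
Captured: group 1 = 'd)wz4s(07a'.

'd)wz4s(07a'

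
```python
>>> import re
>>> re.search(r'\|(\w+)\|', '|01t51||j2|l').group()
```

'|01t51|'

`re.search` scans for the first position where the pattern succeeds.
The match spans [0:7] → '|01t51|'.
Captured: group 1 = '01t51'.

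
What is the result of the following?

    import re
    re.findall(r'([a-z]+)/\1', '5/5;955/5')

[]

After group 1 captures some text, `\1` only succeeds where that same text appears again.
One capturing group, so `findall` returns just the captured substring from each match — 0 in all.
Nothing in the string satisfies the pattern, so the list is empty.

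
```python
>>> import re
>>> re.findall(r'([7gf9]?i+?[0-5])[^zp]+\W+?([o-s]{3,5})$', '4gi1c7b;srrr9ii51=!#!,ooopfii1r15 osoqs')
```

[('fii1', 'osoqs')]

Pattern: optionally one of [7gf9], then one or more of the literal 'i' (lazy), then a character in [0-5] (captured); then one or more of any character except [zp], then one or more of a non-word character (lazy); then 3 to 5 of a character in [o-s] (captured); then anchored at the end.
Scanning left to right: at [26:39] match 'fii1r15 osoqs', groups = ('fii1', 'osoqs').
With 2 capturing groups, `findall` returns a 2-tuple per match.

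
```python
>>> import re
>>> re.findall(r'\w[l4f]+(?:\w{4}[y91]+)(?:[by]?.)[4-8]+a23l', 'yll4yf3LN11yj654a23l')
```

['yf3LN11yj654a23l']

The pattern matches a word character, then one or more of one of [l4f]; then exactly 4 of a word character, then one or more of one of [y91] (non-capturing group); then optionally one of [by], then any character (non-capturing group); then one or more of a character in [4-8]; then the literal 'a23', then a literal 'l'.
No capturing groups, so `findall` returns the 1 full match string.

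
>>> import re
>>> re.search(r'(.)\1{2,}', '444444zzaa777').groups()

`\1` has to match the exact text group 1 already captured.
`re.search` scans for the first position where the pattern succeeds.
The match spans [0:6] → '444444'.
Captured: group 1 = '4'.

('4',)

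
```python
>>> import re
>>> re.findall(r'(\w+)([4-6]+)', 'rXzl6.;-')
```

[('rXzl', '6')]

Pattern: one or more of a word character (captured); then one or more of a character in [4-6] (captured).
Matches: at [0:5] match 'rXzl6', groups = ('rXzl', '6').
Multiple groups make `findall` return tuples — one 2-tuple for the one match.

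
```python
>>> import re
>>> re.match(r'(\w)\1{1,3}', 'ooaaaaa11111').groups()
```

('o',)

The match spans [0:2] → 'oo'.
Captured: group 1 = 'o'.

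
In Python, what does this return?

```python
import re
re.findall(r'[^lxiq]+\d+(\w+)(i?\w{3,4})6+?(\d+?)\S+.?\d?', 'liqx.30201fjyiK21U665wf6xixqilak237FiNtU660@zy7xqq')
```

[('fjyiK21U665wf6xixqilak237FiN', 'tU6', '0')]

This matches one or more of any character except [lxiq], then one or more of a digit; then one or more of a word character (captured); then optionally the literal 'i', then 3 to 4 of a word character (captured); then one or more of a literal '6' (lazy); then one or more of a digit (lazy) (captured); then one or more of a non-whitespace character, then optionally any character, then optionally a digit.
Matches: at [4:50] match '.30201fjyiK21U665wf6xixqilak237FiNtU660@zy7xqq', groups = ('fjyiK21U665wf6xixqilak237FiN', 'tU6', '0').
3 groups means the one result is a tuple of 3 captured strings — 1 here.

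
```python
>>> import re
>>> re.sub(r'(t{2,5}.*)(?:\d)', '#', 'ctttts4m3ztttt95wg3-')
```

'c#-'

The pattern matches 2 to 5 of a literal 't', then zero or more of any character (captured); then a digit (non-capturing group).
Matches: at [1:19] → 'tttts4m3ztttt95wg3'.
Every occurrence is swapped for '#'.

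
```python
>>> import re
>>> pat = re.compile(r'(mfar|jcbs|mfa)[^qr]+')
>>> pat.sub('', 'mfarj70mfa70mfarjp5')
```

'rjp5'

Matches: at [0:15] → 'mfarj70mfa70mfa'.
Each match is replaced by ''.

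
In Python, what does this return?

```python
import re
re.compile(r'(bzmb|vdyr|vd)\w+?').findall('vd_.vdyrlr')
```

['vd', 'vdyr']

Alternation isn't longest-match — the leftmost alternative that fits at this position is chosen.
`findall` collects group 1 from each match (2 total).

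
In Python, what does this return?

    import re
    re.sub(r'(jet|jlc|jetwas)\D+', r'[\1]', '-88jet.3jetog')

Matches: at [3:7] → 'jet.'; at [8:13] → 'jetog'.
The replacement refers to a captured group, so each match is rewritten using its own captured text.

'-88[jet]3[jet]'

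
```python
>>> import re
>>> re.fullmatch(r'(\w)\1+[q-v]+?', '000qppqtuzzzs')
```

`\1` is not a pattern — it's the concrete string captured by group 1, re-applied verbatim.
For `fullmatch`, every character of the input must be accounted for by the pattern.
Here there's no way to consume every character, so the call returns None.

None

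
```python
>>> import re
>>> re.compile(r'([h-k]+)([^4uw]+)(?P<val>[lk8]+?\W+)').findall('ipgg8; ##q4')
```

The pattern matches one or more of a character in [h-k] (captured); then one or more of any character except [4uw] (captured); then one or more of one of [lk8] (lazy), then one or more of a non-word character (captured as 'val').
`findall` packs the 3 group values into a tuple for every match.

[('i', 'pgg', '8; ##')]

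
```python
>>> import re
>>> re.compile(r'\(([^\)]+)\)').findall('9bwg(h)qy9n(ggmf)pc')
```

With a single group, `findall` returns only what that group captured — 2 items.

['h', 'ggmf']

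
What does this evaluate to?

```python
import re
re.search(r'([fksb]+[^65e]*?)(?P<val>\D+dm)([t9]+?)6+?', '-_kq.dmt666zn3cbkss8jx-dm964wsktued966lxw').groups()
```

The pattern matches one or more of one of [fksb], then zero or more of any character except [65e] (lazy) (captured); then one or more of a non-digit, then the literal 'dm' (captured as 'val'); then one or more of one of [t9] (lazy) (captured); then one or more of a literal '6' (lazy).
A non-greedy quantifier consumes as few characters as it can — just enough that the remainder of the pattern still matches from where it stops; whatever follows it matches normally.
Unlike `match`, `search` isn't anchored — it looks for the pattern anywhere in the string.
The match spans [2:9] → 'kq.dmt6'.
Captured: group 1 = 'k', group 2 = 'q.dm', group 3 = 't'.

('k', 'q.dm', 't')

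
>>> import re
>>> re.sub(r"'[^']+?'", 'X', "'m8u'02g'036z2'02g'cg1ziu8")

"X02gX02g'cg1ziu8"

Every occurrence is swapped for 'X'.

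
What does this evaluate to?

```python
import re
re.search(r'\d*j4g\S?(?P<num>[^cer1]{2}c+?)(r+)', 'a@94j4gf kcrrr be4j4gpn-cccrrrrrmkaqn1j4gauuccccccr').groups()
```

This matches zero or more of a digit, then the literal 'j4g', then optionally a non-whitespace character; then exactly 2 of any character except [cer1], then one or more of the literal 'c' (lazy) (captured as 'num'); then one or more of a literal 'r' (captured).
Unlike `match`, `search` isn't anchored — it looks for the pattern anywhere in the string.
The match spans [2:14] → '94j4gf kcrrr'.
Captured: group 1 = ' kc', group 2 = 'rrr'.

(' kc', 'rrr')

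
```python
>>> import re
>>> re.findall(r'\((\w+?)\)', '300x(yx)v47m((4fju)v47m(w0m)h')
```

With a single group, `findall` returns only what that group captured — 3 items.

['yx', '4fju', 'w0m']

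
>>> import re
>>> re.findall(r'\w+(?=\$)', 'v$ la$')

Because the assertion is zero-width, the text it checks is not consumed and won't appear in the result.
Walking the string: at [0:1] → 'v'; at [3:5] → 'la'.
With no groups in the pattern, `findall` gives back each whole match — 2 here.

['v', 'la']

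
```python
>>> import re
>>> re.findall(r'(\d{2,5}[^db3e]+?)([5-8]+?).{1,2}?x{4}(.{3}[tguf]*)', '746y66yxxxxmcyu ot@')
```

With the lazy modifier that quantifier settles for the fewest repetitions that let the rest of the pattern succeed (the atoms after it are unaffected and can still be greedy).
With 3 capturing groups, `findall` returns a 3-tuple per match.

[('746y', '6', 'mcyu')]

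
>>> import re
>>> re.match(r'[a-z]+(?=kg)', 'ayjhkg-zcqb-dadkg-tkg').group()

'ayjh'

Lookahead/lookbehind check context without consuming it, so the matched span excludes the asserted characters.
`match` is anchored at position 0; if the pattern doesn't fit there, it returns None.
The match spans [0:4] → 'ayjh'.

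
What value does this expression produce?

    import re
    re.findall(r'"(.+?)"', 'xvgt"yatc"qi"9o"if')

['yatc', '9o']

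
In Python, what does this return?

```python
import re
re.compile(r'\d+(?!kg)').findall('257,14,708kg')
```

The negative lookahead/lookbehind blocks any match where the forbidden context is present.
Walking the string: at [0:3] → '257'; at [4:6] → '14'; at [7:9] → '70'.
Since nothing is captured, `findall` lists the 3 matched substrings directly.

['257', '14', '70']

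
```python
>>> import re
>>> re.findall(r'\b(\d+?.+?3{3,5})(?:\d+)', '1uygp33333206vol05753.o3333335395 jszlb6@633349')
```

['1uygp33333']

A `+?`/`*?`/`{m,n}?` starts at its minimum and grows only as far as needed for what follows to match.
One capturing group, so `findall` returns just the captured substring from the one match — 1 in all.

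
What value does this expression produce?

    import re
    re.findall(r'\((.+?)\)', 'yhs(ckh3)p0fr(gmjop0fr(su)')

['ckh3', 'gmjop0fr(su']

A `+?`/`*?`/`{m,n}?` starts at its minimum and grows only as far as needed for what follows to match.
Because there's exactly one group, `findall` drops the full match and keeps group 1 from each hit.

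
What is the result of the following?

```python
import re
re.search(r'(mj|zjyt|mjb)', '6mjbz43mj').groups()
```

Alternation isn't longest-match — the leftmost alternative that fits at this position is chosen.
Unlike `match`, `search` isn't anchored — it looks for the pattern anywhere in the string.
The match spans [1:3] → 'mj'.
Captured: group 1 = 'mj'.

('mj',)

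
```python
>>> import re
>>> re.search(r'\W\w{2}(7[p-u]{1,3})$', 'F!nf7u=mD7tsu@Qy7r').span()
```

(13, 18)

This matches a non-word character, then exactly 2 of a word character; then a literal '7', then 1 to 3 of a character in [p-u] (captured); then anchored at the end.
`re.search` scans for the first position where the pattern succeeds.
The match spans [13:18] → '@Qy7r'.
Captured: group 1 = '7r'.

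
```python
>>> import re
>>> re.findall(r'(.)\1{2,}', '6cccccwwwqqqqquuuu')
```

['c', 'w', 'q', 'u']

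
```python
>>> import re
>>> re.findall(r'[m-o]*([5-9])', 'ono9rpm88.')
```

['9', '8', '8']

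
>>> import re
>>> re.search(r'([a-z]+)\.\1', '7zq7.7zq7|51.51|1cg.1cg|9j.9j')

`\1` is not a pattern — it's the concrete string captured by group 1, re-applied verbatim.
`search` walks the string left to right and returns the first match it finds.
Here the pattern never matches, so the call returns None.

None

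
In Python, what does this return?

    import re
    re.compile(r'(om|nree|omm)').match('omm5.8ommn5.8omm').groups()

The match spans [0:2] → 'om'.
Captured: group 1 = 'om'.

('om',)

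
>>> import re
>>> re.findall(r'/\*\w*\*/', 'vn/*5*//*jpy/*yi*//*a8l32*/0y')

No capturing groups, so `findall` returns the 3 full match strings.

['/*5*/', '/*yi*/', '/*a8l32*/']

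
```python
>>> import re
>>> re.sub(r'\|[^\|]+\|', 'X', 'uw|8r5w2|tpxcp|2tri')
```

'uwXtpxcp|2tri'

Each match is replaced by 'X'.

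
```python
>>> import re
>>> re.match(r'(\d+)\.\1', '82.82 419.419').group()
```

With `match`, the pattern is implicitly anchored at the beginning.
The match spans [0:5] → '82.82'.

'82.82'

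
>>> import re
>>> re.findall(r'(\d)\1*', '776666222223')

['7', '6', '2', '3']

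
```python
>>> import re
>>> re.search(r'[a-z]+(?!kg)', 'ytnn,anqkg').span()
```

The negative lookaround is zero-width — it rules out positions where the adjacent text would match, without consuming anything.
The match spans [0:4] → 'ytnn'.

(0, 4)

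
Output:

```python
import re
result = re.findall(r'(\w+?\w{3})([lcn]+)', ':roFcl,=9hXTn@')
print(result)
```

Multiple groups make `findall` return tuples — one 2-tuple for each match.

[('roFc', 'l'), ('9hXT', 'n')]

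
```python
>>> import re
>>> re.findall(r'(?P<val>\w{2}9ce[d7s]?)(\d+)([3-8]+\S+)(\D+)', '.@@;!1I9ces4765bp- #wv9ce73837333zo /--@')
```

[('1I9ces', '476', '5bp-', ' #wv')]

The pattern matches exactly 2 of a word character, then the literal '9ce', then optionally one of [d7s] (captured as 'val'); then one or more of a digit (captured); then one or more of a character in [3-8], then one or more of a non-whitespace character (captured); then one or more of a non-digit (captured).
Walking the string: at [5:22] match '1I9ces4765bp- #wv', groups = ('1I9ces', '476', '5bp-', ' #wv').
4 groups means the one result is a tuple of 4 captured strings — 1 here.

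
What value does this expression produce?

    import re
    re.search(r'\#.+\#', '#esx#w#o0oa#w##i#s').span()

The match spans [0:17] → '#esx#w#o0oa#w##i#'.

(0, 17)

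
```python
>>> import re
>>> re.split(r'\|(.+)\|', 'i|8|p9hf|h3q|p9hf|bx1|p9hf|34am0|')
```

Matches to split on: at [1:33] → '|8|p9hf|h3q|p9hf|bx1|p9hf|34am0|'.
`re.split` interleaves the captured-group text with the surrounding fragments.

['i', '8|p9hf|h3q|p9hf|bx1|p9hf|34am0', '']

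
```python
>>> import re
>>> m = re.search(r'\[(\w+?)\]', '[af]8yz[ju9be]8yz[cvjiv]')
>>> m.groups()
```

('af',)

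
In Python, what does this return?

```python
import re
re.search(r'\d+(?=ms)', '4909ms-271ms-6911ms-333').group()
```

The `(?=…)`/`(?<=…)` assertion just peeks at neighbouring text; it doesn't advance the match position.
The match spans [0:4] → '4909'.

'4909'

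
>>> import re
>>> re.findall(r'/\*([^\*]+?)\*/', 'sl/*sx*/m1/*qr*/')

['sx', 'qr']

One capturing group, so `findall` returns just the captured substring from each match — 2 in all.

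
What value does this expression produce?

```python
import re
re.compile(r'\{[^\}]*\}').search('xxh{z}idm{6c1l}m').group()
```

The match spans [3:6] → '{z}'.

'{z}'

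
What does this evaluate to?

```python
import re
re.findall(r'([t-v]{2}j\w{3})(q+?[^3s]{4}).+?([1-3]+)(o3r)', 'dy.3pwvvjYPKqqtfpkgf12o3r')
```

The pattern matches exactly 2 of a character in [t-v], then a literal 'j', then exactly 3 of a word character (captured); then one or more of the literal 'q' (lazy), then exactly 4 of any character except [3s] (captured); then one or more of any character (lazy); then one or more of a character in [1-3] (captured); then the literal 'o3', then a literal 'r' (captured).
Scanning left to right: at [6:25] match 'vvjYPKqqtfpkgf12o3r', groups = ('vvjYPK', 'qqtfp', '12', 'o3r').
4 groups means the one result is a tuple of 4 captured strings — 1 here.

[('vvjYPK', 'qqtfp', '12', 'o3r')]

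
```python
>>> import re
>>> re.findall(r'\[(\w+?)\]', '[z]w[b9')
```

['z']

Matches: at [0:3] match '[z]', group 1 = 'z'.
One capturing group, so `findall` returns just the captured substring from the one match — 1 in all.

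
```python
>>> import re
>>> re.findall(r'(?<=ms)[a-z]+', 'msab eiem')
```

The `(?=…)`/`(?<=…)` assertion just peeks at neighbouring text; it doesn't advance the match position.
No capturing groups, so `findall` returns the 1 full match string.

['ab']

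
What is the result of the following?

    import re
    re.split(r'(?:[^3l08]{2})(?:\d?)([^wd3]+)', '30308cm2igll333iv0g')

This matches exactly 2 of any character except [3l08] (non-capturing group); then optionally a digit (non-capturing group); then one or more of any character except [wd3] (captured).
`re.split` interleaves the captured-group text with the surrounding fragments.

['30308', 'igll', '333', 'g', '']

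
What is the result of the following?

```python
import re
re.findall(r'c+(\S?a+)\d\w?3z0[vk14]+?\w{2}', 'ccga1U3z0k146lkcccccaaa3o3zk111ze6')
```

The pattern matches one or more of a literal 'c'; then optionally a non-whitespace character, then one or more of the literal 'a' (captured); then a digit, then optionally a word character; then the literal '3z0', then one or more of one of [vk14] (lazy), then exactly 2 of a word character.
Matches: at [0:12] match 'ccga1U3z0k14', group 1 = 'ga'.
Because there's exactly one group, `findall` drops the full match and keeps group 1 from the one hit.

['ga']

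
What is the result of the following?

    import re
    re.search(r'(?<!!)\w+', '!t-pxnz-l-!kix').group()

'pxnz'

The negative lookahead/lookbehind blocks any match where the forbidden context is present.
Unlike `match`, `search` isn't anchored — it looks for the pattern anywhere in the string.
The match spans [3:7] → 'pxnz'.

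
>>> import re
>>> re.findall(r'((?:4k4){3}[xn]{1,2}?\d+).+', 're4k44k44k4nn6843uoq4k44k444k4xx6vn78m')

Pattern: the literal '4k4' repeated 3 times, then 1 to 2 of one of [xn] (lazy), then one or more of a digit (captured); then one or more of any character.
Matches: at [2:38] match '4k44k44k4nn6843uoq4k44k444k4xx6vn78m', group 1 = '4k44k44k4nn6843'.
`findall` collects group 1 from the one match (1 total).

['4k44k44k4nn6843']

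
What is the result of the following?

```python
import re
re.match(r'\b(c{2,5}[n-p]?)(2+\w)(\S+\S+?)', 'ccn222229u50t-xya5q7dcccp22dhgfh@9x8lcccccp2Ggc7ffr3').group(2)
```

'222229'

This matches a word boundary (`\b`, zero-width); then 2 to 5 of the literal 'c', then optionally a character in [n-p] (captured); then one or more of the literal '2', then a word character (captured); then one or more of a non-whitespace character, then one or more of a non-whitespace character (lazy) (captured).
`re.match` only tries the pattern at the start of the string.
The match spans [0:52] → 'ccn222229u50t-xya5q7dcccp22dhgfh@9x8lcccccp2Ggc7ffr3'.
Captured: group 1 = 'ccn', group 2 = '222229', group 3 = 'u50t-xya5q7dcccp22dhgfh@9x8lcccccp2Ggc7ffr3'.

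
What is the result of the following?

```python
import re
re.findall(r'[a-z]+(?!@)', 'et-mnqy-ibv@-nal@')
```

['et', 'mnqy', 'ib', 'na']

Because the assertion is negative and zero-width, positions next to the forbidden text are skipped.
Scanning left to right: at [0:2] → 'et'; at [3:7] → 'mnqy'; at [8:10] → 'ib'; at [13:15] → 'na'.
`findall` yields the raw match text (4 of them) because the pattern has no groups.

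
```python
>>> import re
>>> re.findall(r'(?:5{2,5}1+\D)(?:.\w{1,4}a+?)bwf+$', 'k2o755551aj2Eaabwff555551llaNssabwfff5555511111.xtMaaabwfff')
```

This matches 2 to 5 of the literal '5', then one or more of a literal '1', then a non-digit (non-capturing group); then any character, then 1 to 4 of a word character, then one or more of the literal 'a' (lazy) (non-capturing group); then the literal 'bw', then one or more of the literal 'f'; then anchored at the end.
No capturing groups, so `findall` returns the 1 full match string.

['5555511111.xtMaaabwfff']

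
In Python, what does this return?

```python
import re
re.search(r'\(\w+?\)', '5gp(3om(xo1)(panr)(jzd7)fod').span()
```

The match spans [7:12] → '(xo1)'.

(7, 12)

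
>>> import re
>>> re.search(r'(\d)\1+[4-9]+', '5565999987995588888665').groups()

('5',)

The match spans [0:22] → '5565999987995588888665'.
Captured: group 1 = '5'.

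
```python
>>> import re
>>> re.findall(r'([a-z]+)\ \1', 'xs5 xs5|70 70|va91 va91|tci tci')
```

['tci']

A backreference is literal: `\1` must see the identical characters the first group matched.
Scanning left to right: at [24:31] match 'tci tci', group 1 = 'tci'.
One capturing group, so `findall` returns just the captured substring from the one match — 1 in all.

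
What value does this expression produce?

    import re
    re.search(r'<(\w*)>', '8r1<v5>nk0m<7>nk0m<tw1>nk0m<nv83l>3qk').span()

(3, 7)

Unlike `match`, `search` isn't anchored — it looks for the pattern anywhere in the string.
The match spans [3:7] → '<v5>'.
Captured: group 1 = 'v5'.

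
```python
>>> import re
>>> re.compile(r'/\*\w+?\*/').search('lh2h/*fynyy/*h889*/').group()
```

'/*h889*/'

The match spans [11:19] → '/*h889*/'.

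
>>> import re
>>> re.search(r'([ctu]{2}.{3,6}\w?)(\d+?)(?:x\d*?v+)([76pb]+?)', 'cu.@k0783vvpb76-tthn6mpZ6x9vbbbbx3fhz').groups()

The match spans [16:29] → 'tthn6mpZ6x9vb'.
Captured: group 1 = 'tthn6mpZ', group 2 = '6', group 3 = 'b'.

('tthn6mpZ', '6', 'b')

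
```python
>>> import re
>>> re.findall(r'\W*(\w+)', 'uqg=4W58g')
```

['uqg', '4W58g']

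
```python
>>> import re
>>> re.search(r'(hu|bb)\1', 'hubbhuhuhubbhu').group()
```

'huhu'

`\1` is not a pattern — it's the concrete string captured by group 1, re-applied verbatim.
The match spans [4:8] → 'huhu'.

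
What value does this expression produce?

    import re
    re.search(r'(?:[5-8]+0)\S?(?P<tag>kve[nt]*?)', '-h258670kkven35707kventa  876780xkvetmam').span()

(3, 12)

With the lazy modifier that quantifier settles for the fewest repetitions that let the rest of the pattern succeed (the atoms after it are unaffected and can still be greedy).
The match spans [3:12] → '58670kkve'.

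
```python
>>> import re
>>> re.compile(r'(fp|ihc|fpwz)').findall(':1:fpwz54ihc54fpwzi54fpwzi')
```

Alternation isn't longest-match — the leftmost alternative that fits at this position is chosen.
`findall` collects group 1 from each match (4 total).

['fp', 'ihc', 'fp', 'fp']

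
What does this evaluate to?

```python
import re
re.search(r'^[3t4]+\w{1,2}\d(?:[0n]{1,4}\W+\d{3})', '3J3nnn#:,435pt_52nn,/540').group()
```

'3J3nnn#:,435'

The pattern matches anchored at the start of the string; then one or more of one of [3t4], then 1 to 2 of a word character, then a digit; then 1 to 4 of one of [0n], then one or more of a non-word character, then exactly 3 of a digit (non-capturing group).
`re.search` scans for the first position where the pattern succeeds.
The match spans [0:12] → '3J3nnn#:,435'.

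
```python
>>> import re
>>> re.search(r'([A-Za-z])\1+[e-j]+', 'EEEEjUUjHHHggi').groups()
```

('E',)

The match spans [0:5] → 'EEEEj'.
Captured: group 1 = 'E'.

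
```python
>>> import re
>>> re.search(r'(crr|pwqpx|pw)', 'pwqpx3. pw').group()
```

'pwqpx'

Branches in `(...|...)` are attempted left-to-right; the first branch that allows the whole pattern to succeed is taken.
Unlike `match`, `search` isn't anchored — it looks for the pattern anywhere in the string.
The match spans [0:5] → 'pwqpx'.
Captured: group 1 = 'pwqpx'.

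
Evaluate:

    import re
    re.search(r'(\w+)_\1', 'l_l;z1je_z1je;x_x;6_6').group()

`\1` has to match the exact text group 1 already captured.
Unlike `match`, `search` isn't anchored — it looks for the pattern anywhere in the string.
The match spans [0:3] → 'l_l'.
Captured: group 1 = 'l'.

'l_l'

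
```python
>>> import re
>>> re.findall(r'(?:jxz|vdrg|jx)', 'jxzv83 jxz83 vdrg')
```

['jxz', 'jxz', 'vdrg']

The regex engine tests alternatives in the order written; an earlier branch that matches wins even if a later one would match more.
Matches: at [0:3] → 'jxz'; at [7:10] → 'jxz'; at [13:17] → 'vdrg'.
With no groups in the pattern, `findall` gives back each whole match — 3 here.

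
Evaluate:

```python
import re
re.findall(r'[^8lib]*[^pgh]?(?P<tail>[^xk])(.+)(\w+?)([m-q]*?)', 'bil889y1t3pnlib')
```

[('i', 'l889y1t3pnli', 'b', '')]

This matches zero or more of any character except [8lib]; then optionally any character except [pgh]; then any character except [xk] (captured as 'tail'); then one or more of any character (captured); then one or more of a word character (lazy) (captured); then zero or more of a character in [m-q] (lazy) (captured).
4 groups means the one result is a tuple of 4 captured strings — 1 here.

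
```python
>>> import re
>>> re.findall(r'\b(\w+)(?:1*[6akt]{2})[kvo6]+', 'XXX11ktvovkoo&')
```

Pattern: a word boundary (`\b`, zero-width); then one or more of a word character (captured); then zero or more of a literal '1', then exactly 2 of one of [6akt] (non-capturing group); then one or more of one of [kvo6].
Walking the string: at [0:13] match 'XXX11ktvovkoo', group 1 = 'XXX11'.
With a single group, `findall` returns only what that group captured — 1 item.

['XXX11']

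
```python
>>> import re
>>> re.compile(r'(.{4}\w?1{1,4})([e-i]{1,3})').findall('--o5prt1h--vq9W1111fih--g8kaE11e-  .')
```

[('o5prt1', 'h'), ('-vq9W1111', 'fih'), ('g8kaE11', 'e')]

Pattern: exactly 4 of any character, then optionally a word character, then 1 to 4 of the literal '1' (captured); then 1 to 3 of a character in [e-i] (captured).
`findall` packs the 2 group values into a tuple for every match.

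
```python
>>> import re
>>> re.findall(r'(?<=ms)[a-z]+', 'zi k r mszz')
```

['zz']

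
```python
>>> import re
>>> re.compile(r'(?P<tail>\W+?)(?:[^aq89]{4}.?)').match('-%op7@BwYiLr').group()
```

With `match`, the pattern is implicitly anchored at the beginning.
The match spans [0:6] → '-%op7@'.

'-%op7@'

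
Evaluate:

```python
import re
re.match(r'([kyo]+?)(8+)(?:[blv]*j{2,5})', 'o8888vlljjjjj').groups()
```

('o', '8888')

Pattern: one or more of one of [kyo] (lazy) (captured); then one or more of a literal '8' (captured); then zero or more of one of [blv], then 2 to 5 of the literal 'j' (non-capturing group).
With `match`, the pattern is implicitly anchored at the beginning.
The match spans [0:13] → 'o8888vlljjjjj'.
Captured: group 1 = 'o', group 2 = '8888'.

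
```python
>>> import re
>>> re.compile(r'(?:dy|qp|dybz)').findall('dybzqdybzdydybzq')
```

The regex engine tests alternatives in the order written; an earlier branch that matches wins even if a later one would match more.
Walking the string: at [0:2] → 'dy'; at [5:7] → 'dy'; at [9:11] → 'dy'; at [11:13] → 'dy'.
No capturing groups, so `findall` returns the 4 full match strings.

['dy', 'dy', 'dy', 'dy']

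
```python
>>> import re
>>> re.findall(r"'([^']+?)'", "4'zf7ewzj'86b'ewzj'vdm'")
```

['zf7ewzj', 'ewzj']

Walking the string: at [1:10] match "'zf7ewzj'", group 1 = 'zf7ewzj'; at [13:19] match "'ewzj'", group 1 = 'ewzj'.
With a single group, `findall` returns only what that group captured — 2 items.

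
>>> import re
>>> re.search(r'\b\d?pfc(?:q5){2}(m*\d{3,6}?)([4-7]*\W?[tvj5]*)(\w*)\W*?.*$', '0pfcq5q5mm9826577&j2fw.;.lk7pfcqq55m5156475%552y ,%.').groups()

The match spans [0:52] → '0pfcq5q5mm9826577&j2fw.;.lk7pfcqq55m5156475%552y ,%.'.
Captured: group 1 = 'mm982', group 2 = '6577&j', group 3 = '2fw'.

('mm982', '6577&j', '2fw')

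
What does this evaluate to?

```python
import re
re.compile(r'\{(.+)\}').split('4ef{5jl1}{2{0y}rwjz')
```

['4ef', '5jl1}{2{0y', 'rwjz']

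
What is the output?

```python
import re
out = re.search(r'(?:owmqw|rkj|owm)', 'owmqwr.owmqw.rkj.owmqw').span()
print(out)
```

(0, 5)

Branches in `(...|...)` are attempted left-to-right; the first branch that allows the whole pattern to succeed is taken.
`re.search` scans for the first position where the pattern succeeds.
The match spans [0:5] → 'owmqw'.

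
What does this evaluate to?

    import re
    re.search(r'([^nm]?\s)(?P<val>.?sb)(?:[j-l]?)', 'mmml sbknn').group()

The pattern matches optionally any character except [nm], then whitespace (captured); then optionally any character, then the literal 'sb' (captured as 'val'); then optionally a character in [j-l] (non-capturing group).
`re.search` scans for the first position where the pattern succeeds.
The match spans [3:8] → 'l sbk'.
Captured: group 1 = 'l ', group 2 = 'sb'.

'l sbk'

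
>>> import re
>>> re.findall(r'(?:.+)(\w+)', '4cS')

['S']

Pattern: one or more of any character (non-capturing group); then one or more of a word character (captured).
Matches: at [0:3] match '4cS', group 1 = 'S'.
One capturing group, so `findall` returns just the captured substring from the one match — 1 in all.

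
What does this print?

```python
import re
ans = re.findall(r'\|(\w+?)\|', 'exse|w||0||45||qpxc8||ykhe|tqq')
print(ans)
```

['w', '0', '45', 'qpxc8', 'ykhe']

Matches: at [4:7] match '|w|', group 1 = 'w'; at [7:10] match '|0|', group 1 = '0'; at [10:14] match '|45|', group 1 = '45'; at [14:21] match '|qpxc8|', group 1 = 'qpxc8'; at [21:27] match '|ykhe|', group 1 = 'ykhe'.
Because there's exactly one group, `findall` drops the full match and keeps group 1 from each hit.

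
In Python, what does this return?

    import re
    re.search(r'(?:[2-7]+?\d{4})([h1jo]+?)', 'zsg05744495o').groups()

('o',)

The pattern matches one or more of a character in [2-7] (lazy), then exactly 4 of a digit (non-capturing group); then one or more of one of [h1jo] (lazy) (captured).
Unlike `match`, `search` isn't anchored — it looks for the pattern anywhere in the string.
The match spans [4:12] → '5744495o'.
Captured: group 1 = 'o'.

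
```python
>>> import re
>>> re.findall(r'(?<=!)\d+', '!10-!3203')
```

['10', '3203']

The lookaround is zero-width — it requires the adjacent text to match without consuming it, so the asserted text isn't part of the match.
Walking the string: at [1:3] → '10'; at [5:9] → '3203'.
With no groups in the pattern, `findall` gives back each whole match — 2 here.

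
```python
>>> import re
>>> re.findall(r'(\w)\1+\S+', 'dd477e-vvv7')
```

['d']

`\1` is not a pattern — it's the concrete string captured by group 1, re-applied verbatim.
Walking the string: at [0:11] match 'dd477e-vvv7', group 1 = 'd'.
`findall` collects group 1 from the one match (1 total).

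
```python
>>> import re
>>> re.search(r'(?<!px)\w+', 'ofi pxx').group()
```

The negative lookahead/lookbehind blocks any match where the forbidden context is present.
Unlike `match`, `search` isn't anchored — it looks for the pattern anywhere in the string.
The match spans [0:3] → 'ofi'.

'ofi'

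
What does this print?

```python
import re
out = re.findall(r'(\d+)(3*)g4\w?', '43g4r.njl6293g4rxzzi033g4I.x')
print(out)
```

[('43', ''), ('6293', ''), ('033', '')]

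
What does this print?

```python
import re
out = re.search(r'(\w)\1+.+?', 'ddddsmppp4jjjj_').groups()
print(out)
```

After group 1 captures some text, `\1` only succeeds where that same text appears again.
Unlike `match`, `search` isn't anchored — it looks for the pattern anywhere in the string.
The match spans [0:5] → 'dddds'.
Captured: group 1 = 'd'.

('d',)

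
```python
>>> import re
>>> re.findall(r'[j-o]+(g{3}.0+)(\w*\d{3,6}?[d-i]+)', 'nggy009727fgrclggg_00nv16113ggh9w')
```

[('ggg_00', 'nv16113ggh')]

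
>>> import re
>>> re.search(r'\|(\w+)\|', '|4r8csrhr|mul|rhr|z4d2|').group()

'|4r8csrhr|'

`re.search` tries every starting position until one works.
The match spans [0:10] → '|4r8csrhr|'.
Captured: group 1 = '4r8csrhr'.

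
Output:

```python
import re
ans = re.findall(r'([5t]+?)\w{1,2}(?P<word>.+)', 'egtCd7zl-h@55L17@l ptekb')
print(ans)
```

The pattern matches one or more of one of [5t] (lazy) (captured); then 1 to 2 of a word character; then one or more of any character (captured as 'word').
Matches: at [2:24] match 'tCd7zl-h@55L17@l ptekb', groups = ('t', '7zl-h@55L17@l ptekb').
Multiple groups make `findall` return tuples — one 2-tuple for the one match.

[('t', '7zl-h@55L17@l ptekb')]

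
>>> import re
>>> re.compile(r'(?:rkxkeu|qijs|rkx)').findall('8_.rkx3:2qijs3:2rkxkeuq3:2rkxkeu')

Alternation isn't longest-match — the leftmost alternative that fits at this position is chosen.
Since nothing is captured, `findall` lists the 4 matched substrings directly.

['rkx', 'qijs', 'rkxkeu', 'rkxkeu']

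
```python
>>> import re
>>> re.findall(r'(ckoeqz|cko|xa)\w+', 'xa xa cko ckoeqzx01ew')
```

The regex engine tests alternatives in the order written; an earlier branch that matches wins even if a later one would match more.
Matches: at [10:21] match 'ckoeqzx01ew', group 1 = 'ckoeqz'.
One capturing group, so `findall` returns just the captured substring from the one match — 1 in all.

['ckoeqz']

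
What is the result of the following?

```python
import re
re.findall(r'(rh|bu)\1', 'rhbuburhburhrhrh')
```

`\1` is not a pattern — it's the concrete string captured by group 1, re-applied verbatim.
Matches: at [2:6] match 'bubu', group 1 = 'bu'; at [10:14] match 'rhrh', group 1 = 'rh'.
One capturing group, so `findall` returns just the captured substring from each match — 2 in all.

['bu', 'rh']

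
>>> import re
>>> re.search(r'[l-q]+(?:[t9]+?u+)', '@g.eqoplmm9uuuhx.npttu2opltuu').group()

'qoplmm9uuu'

Pattern: one or more of a character in [l-q]; then one or more of one of [t9] (lazy), then one or more of a literal 'u' (non-capturing group).
`re.search` scans for the first position where the pattern succeeds.
The match spans [4:14] → 'qoplmm9uuu'.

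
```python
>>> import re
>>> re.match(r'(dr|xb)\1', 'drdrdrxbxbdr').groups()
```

('dr',)

After group 1 captures some text, `\1` only succeeds where that same text appears again.
`re.match` only tries the pattern at the start of the string.
The match spans [0:4] → 'drdr'.
Captured: group 1 = 'dr'.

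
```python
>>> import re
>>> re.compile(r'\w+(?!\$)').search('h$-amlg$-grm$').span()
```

(3, 6)

The negative lookahead/lookbehind blocks any match where the forbidden context is present.
`re.search` tries every starting position until one works.
The match spans [3:6] → 'aml'.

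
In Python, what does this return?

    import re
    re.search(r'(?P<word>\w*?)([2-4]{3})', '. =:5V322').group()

'5V322'

The pattern matches zero or more of a word character (lazy) (captured as 'word'); then exactly 3 of a character in [2-4] (captured).
The match spans [4:9] → '5V322'.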